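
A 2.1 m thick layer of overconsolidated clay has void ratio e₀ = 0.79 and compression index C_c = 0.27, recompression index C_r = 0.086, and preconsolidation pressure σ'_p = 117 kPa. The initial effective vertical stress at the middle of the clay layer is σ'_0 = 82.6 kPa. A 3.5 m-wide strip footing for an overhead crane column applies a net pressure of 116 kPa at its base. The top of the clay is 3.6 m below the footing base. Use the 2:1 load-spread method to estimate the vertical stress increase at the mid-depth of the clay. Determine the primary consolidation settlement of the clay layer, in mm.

Mid-depth of clay below the footing base: z = 3.6 + 2.1/2 = 4.65 m.
Stress increase at mid-clay by the 2:1 spreading method:
Δσ = qB/(B+z) = 116×3.5/(3.5+4.65) = 49.816 kPa
Final effective stress: σ'_f = 82.6 + 49.816 = 132.42 kPa.
σ'_f = 132.42 > σ'_p = 117 kPa, so the stress path crosses the preconsolidation pressure — recompression up to σ'_p, then virgin compression beyond:
S_c = H/(1+e₀)·[C_r·log₁₀(σ'_p/σ'_0) + C_c·log₁₀(σ'_f/σ'_p)]
    = 2.1/1.79 × [0.086×log₁₀(117/82.6) + 0.27×log₁₀(132.42/117)]
    = 1.1732 × [0.013004 + 0.014517] = 0.03229 m

S_c ≈ 32.3 mm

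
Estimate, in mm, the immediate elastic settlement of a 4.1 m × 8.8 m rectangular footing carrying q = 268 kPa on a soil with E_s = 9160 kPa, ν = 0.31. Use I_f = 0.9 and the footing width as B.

Immediate (elastic) settlement: S_e = q·B·(1−ν²)/E_s · I_f.
S_e = 268 × 4.1 × (1 − 0.31²) / 9160 × 0.9
    = 268 × 4.1 × 0.9039 / 9160 × 0.9
    = 0.09759 m = 97.59 mm

S_e ≈ 97.6 mm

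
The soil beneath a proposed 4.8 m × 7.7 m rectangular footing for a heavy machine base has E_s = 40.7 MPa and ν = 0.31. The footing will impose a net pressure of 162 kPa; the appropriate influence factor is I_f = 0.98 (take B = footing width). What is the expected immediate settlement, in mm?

S_e ≈ 16.9 mm

Immediate (elastic) settlement: S_e = q·B·(1−ν²)/E_s · I_f.
E_s = 40.7 MPa = 40700 kPa.
S_e = 162 × 4.8 × (1 − 0.31²) / 40700 × 0.98
    = 162 × 4.8 × 0.9039 / 40700 × 0.98
    = 0.01692 m = 16.92 mm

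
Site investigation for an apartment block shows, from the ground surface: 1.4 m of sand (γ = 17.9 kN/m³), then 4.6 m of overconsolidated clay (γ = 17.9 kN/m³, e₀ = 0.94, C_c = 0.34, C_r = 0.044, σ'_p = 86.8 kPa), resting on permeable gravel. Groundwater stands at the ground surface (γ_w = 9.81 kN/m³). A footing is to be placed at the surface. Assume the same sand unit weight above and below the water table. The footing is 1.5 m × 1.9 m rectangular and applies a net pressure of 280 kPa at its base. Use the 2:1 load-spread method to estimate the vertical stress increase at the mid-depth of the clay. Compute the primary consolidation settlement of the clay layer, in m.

S_c ≈ 0.0294 m

Mid-depth of clay below the ground surface: z = 1.4 + 4.6/2 = 3.7 m.
Total vertical stress at mid-clay: σ_v = 17.9×1.4 + 17.9×2.3 = 66.23 kPa.
Pore pressure: u = 9.81×(3.7 − 0) = 36.297 kPa.
Initial effective stress: σ'_0 = σ_v − u = 66.23 − 36.297 = 29.933 kPa.
Stress increase at mid-clay by the 2:1 spreading method:
Δσ = qBL/((B+z)(L+z)) = 280×1.5×1.9/((1.5+3.7)(1.9+3.7)) = 27.404 kPa
Final effective stress: σ'_f = 29.933 + 27.404 = 57.337 kPa.
σ'_f = 57.337 ≤ σ'_p = 86.8 kPa, so the clay remains overconsolidated and only the recompression index applies:
S_c = C_r·H/(1+e₀)·log₁₀(σ'_f/σ'_0) = 0.044×4.6/1.94×log₁₀(57.337/29.933)
    = 0.10433 × 0.28228 = 0.02945 m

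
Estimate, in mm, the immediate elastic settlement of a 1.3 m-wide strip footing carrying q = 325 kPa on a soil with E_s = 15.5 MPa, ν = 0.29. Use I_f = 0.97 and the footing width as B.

S_e ≈ 24.2 mm

Immediate (elastic) settlement: S_e = q·B·(1−ν²)/E_s · I_f.
E_s = 15.5 MPa = 15500 kPa.
S_e = 325 × 1.3 × (1 − 0.29²) / 15500 × 0.97
    = 325 × 1.3 × 0.9159 / 15500 × 0.97
    = 0.02422 m = 24.22 mm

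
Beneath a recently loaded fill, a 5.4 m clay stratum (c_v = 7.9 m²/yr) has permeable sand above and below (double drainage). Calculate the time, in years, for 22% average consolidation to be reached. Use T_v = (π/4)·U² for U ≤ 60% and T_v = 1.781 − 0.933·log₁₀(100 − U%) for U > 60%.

t ≈ 0.0351 years

Drainage path length: H_d = H/2 = 2.7 m (double drainage).
U ≤ 60%: T_v = (π/4)·U² = (π/4)×0.22² = 0.038013.
t = T_v·H_d²/c_v = 0.038013×2.7²/7.9 = 0.03508 years.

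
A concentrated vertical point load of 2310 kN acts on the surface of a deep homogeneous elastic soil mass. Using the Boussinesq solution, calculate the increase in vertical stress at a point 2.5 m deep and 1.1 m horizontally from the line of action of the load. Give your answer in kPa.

Δσ_z ≈ 113 kPa

Boussinesq vertical stress below a point load on an elastic half-space:
Δσ_z = 3P/(2πz²) · [1 + (r/z)²]^(−5/2)
r/z = 1.1/2.5 = 0.44; [1+(r/z)²]^(−5/2) = 0.64247.
Δσ_z = 3×2310/(2π×2.5²) × 0.64247 = 176.47 × 0.64247 = 113.4 kPa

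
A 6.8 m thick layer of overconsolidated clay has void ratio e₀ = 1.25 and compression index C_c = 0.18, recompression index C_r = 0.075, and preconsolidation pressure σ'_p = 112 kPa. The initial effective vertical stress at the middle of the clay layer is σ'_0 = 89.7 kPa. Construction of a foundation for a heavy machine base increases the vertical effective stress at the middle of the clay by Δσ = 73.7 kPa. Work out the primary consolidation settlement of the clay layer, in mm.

Final effective stress: σ'_f = 89.7 + 73.7 = 163.4 kPa.
σ'_f = 163.4 > σ'_p = 112 kPa, so the stress path crosses the preconsolidation pressure — recompression up to σ'_p, then virgin compression beyond:
S_c = H/(1+e₀)·[C_r·log₁₀(σ'_p/σ'_0) + C_c·log₁₀(σ'_f/σ'_p)]
    = 6.8/2.25 × [0.075×log₁₀(112/89.7) + 0.18×log₁₀(163.4/112)]
    = 3.0222 × [0.0072319 + 0.029526] = 0.1111 m

S_c ≈ 111 mm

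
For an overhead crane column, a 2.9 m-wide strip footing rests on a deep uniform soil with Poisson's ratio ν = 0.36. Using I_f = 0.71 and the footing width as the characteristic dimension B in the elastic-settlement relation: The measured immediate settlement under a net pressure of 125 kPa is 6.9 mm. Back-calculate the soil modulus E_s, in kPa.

S_e = q·B·(1−ν²)/E_s · I_f  ⇒  E_s = q·B·(1−ν²)·I_f / S_e.
E_s = 125 × 2.9 × 0.8704 × 0.71 / 0.0069 = 32470 kPa

E_s ≈ 32500 kPa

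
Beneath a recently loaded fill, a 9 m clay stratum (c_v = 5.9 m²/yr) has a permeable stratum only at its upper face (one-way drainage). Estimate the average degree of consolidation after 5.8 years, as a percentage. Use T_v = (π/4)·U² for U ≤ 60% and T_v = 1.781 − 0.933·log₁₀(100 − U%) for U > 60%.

U ≈ 71.4 %

Drainage path length: H_d = H = 9 m (single drainage).
T_v = c_v·t/H_d² = 5.9×5.8/9² = 0.42247.
T_v = 0.42247 corresponds to the U > 60% branch:
U = 1 − 10^((1.781 − T_v)/0.933)/100 = 0.7142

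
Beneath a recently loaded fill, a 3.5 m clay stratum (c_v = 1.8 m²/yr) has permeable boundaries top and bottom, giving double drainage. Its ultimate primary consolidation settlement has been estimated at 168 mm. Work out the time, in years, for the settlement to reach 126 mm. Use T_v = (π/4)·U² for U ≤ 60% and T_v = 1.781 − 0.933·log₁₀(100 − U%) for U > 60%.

t ≈ 0.811 years

Drainage path length: H_d = H/2 = 1.75 m (double drainage).
U = S(t)/S_ult = 126/168 = 0.75.
U > 60%: T_v = 1.781 − 0.933·log₁₀(100 − 75) = 0.47672.
t = T_v·H_d²/c_v = 0.47672×1.75²/1.8 = 0.8111 years.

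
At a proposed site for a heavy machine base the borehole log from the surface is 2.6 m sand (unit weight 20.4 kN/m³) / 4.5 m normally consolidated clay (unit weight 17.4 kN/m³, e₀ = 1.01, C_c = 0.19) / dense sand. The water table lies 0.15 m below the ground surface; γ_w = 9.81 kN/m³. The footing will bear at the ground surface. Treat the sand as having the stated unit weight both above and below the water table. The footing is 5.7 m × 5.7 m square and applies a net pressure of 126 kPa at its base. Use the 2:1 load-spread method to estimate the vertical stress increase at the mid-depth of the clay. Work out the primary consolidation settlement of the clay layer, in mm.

S_c ≈ 108 mm

Mid-depth of clay below the ground surface: z = 2.6 + 4.5/2 = 4.85 m.
Total vertical stress at mid-clay: σ_v = 20.4×2.6 + 17.4×2.25 = 92.19 kPa.
Pore pressure: u = 9.81×(4.85 − 0.15) = 46.107 kPa.
Initial effective stress: σ'_0 = σ_v − u = 92.19 − 46.107 = 46.083 kPa.
Stress increase at mid-clay by the 2:1 spreading method:
Δσ = qBL/((B+z)(L+z)) = 126×5.7×5.7/((5.7+4.85)(5.7+4.85)) = 36.78 kPa
Final effective stress: σ'_f = σ'_0 + Δσ = 46.083 + 36.78 = 82.863 kPa.
Normally consolidated clay, so the full stress increment lies on the virgin compression line:
S_c = C_c·H/(1+e₀)·log₁₀(σ'_f/σ'_0) = 0.19×4.5/(1+1.01)×log₁₀(82.863/46.083)
    = 0.42537 × 0.25482 = 0.1084 m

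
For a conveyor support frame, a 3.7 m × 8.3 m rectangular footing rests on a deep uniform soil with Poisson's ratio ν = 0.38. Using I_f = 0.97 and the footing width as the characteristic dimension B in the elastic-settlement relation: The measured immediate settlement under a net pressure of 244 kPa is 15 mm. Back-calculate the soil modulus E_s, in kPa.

S_e = q·B·(1−ν²)/E_s · I_f  ⇒  E_s = q·B·(1−ν²)·I_f / S_e.
E_s = 244 × 3.7 × 0.8556 × 0.97 / 0.015 = 49950 kPa

E_s ≈ 50000 kPa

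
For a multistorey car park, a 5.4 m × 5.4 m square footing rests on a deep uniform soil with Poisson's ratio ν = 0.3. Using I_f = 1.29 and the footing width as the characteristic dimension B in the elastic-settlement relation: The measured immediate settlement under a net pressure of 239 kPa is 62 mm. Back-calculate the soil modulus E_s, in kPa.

S_e = q·B·(1−ν²)/E_s · I_f  ⇒  E_s = q·B·(1−ν²)·I_f / S_e.
E_s = 239 × 5.4 × 0.91 × 1.29 / 0.062 = 24440 kPa

E_s ≈ 24400 kPa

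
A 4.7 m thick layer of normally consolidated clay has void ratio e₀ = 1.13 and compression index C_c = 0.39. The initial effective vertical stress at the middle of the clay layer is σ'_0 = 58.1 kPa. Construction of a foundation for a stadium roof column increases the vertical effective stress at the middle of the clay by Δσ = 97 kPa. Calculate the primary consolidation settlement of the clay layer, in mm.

Final effective stress: σ'_f = σ'_0 + Δσ = 58.1 + 97 = 155.1 kPa.
Normally consolidated clay, so the full stress increment lies on the virgin compression line:
S_c = C_c·H/(1+e₀)·log₁₀(σ'_f/σ'_0) = 0.39×4.7/(1+1.13)×log₁₀(155.1/58.1)
    = 0.86056 × 0.42644 = 0.367 m

S_c ≈ 367 mm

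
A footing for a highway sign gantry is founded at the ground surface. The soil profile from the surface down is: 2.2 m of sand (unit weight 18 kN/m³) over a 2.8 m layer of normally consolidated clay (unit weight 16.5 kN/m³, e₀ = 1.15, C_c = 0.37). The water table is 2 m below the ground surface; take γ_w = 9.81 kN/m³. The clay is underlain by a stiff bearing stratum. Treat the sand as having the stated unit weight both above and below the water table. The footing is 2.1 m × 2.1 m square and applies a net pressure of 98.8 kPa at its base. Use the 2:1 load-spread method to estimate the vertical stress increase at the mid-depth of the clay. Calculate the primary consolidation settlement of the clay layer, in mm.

S_c ≈ 52.5 mm

Mid-depth of clay below the ground surface: z = 2.2 + 2.8/2 = 3.6 m.
Total vertical stress at mid-clay: σ_v = 18×2.2 + 16.5×1.4 = 62.7 kPa.
Pore pressure: u = 9.81×(3.6 − 2) = 15.696 kPa.
Initial effective stress: σ'_0 = σ_v − u = 62.7 − 15.696 = 47.004 kPa.
Stress increase at mid-clay by the 2:1 spreading method:
Δσ = qBL/((B+z)(L+z)) = 98.8×2.1×2.1/((2.1+3.6)(2.1+3.6)) = 13.411 kPa
Final effective stress: σ'_f = σ'_0 + Δσ = 47.004 + 13.411 = 60.415 kPa.
Normally consolidated clay, so the full stress increment lies on the virgin compression line:
S_c = C_c·H/(1+e₀)·log₁₀(σ'_f/σ'_0) = 0.37×2.8/(1+1.15)×log₁₀(60.415/47.004)
    = 0.48186 × 0.10901 = 0.05253 m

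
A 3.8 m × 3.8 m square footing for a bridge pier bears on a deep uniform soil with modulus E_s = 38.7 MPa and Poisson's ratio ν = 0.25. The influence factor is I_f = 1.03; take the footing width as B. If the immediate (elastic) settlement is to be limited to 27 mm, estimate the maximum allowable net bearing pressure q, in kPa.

q ≈ 285 kPa

E_s = 38.7 MPa = 38700 kPa.
S_e = q·B·(1−ν²)/E_s · I_f  ⇒  q = S_e·E_s / (B·(1−ν²)·I_f).
q = 0.027 × 38700 / (3.8 × 0.9375 × 1.03) = 284.8 kPa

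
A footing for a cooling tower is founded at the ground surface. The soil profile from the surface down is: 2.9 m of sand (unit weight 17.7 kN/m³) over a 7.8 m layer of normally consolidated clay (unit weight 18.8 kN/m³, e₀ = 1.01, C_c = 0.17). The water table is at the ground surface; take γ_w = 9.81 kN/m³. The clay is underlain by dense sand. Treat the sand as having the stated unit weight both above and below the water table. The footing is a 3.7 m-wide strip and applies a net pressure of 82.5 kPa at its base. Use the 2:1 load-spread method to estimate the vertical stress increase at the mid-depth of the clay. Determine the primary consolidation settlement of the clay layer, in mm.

Mid-depth of clay below the ground surface: z = 2.9 + 7.8/2 = 6.8 m.
Total vertical stress at mid-clay: σ_v = 17.7×2.9 + 18.8×3.9 = 124.65 kPa.
Pore pressure: u = 9.81×(6.8 − 0) = 66.708 kPa.
Initial effective stress: σ'_0 = σ_v − u = 124.65 − 66.708 = 57.942 kPa.
Stress increase at mid-clay by the 2:1 spreading method:
Δσ = qB/(B+z) = 82.5×3.7/(3.7+6.8) = 29.071 kPa
Final effective stress: σ'_f = σ'_0 + Δσ = 57.942 + 29.071 = 87.013 kPa.
Normally consolidated clay, so the full stress increment lies on the virgin compression line:
S_c = C_c·H/(1+e₀)·log₁₀(σ'_f/σ'_0) = 0.17×7.8/(1+1.01)×log₁₀(87.013/57.942)
    = 0.6597 × 0.17659 = 0.1165 m

S_c ≈ 116 mm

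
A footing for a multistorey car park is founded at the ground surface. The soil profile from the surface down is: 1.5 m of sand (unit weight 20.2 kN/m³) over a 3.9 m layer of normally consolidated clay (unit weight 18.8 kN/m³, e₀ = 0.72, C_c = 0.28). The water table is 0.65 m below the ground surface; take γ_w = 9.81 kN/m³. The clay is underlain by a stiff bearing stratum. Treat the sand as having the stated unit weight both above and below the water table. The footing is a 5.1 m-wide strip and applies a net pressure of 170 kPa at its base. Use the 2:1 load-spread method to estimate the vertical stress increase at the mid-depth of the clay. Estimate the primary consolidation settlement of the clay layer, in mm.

S_c ≈ 351 mm

Mid-depth of clay below the ground surface: z = 1.5 + 3.9/2 = 3.45 m.
Total vertical stress at mid-clay: σ_v = 20.2×1.5 + 18.8×1.95 = 66.96 kPa.
Pore pressure: u = 9.81×(3.45 − 0.65) = 27.468 kPa.
Initial effective stress: σ'_0 = σ_v − u = 66.96 − 27.468 = 39.492 kPa.
Stress increase at mid-clay by the 2:1 spreading method:
Δσ = qB/(B+z) = 170×5.1/(5.1+3.45) = 101.4 kPa
Final effective stress: σ'_f = σ'_0 + Δσ = 39.492 + 101.4 = 140.89 kPa.
Normally consolidated clay, so the full stress increment lies on the virgin compression line:
S_c = C_c·H/(1+e₀)·log₁₀(σ'_f/σ'_0) = 0.28×3.9/(1+0.72)×log₁₀(140.89/39.492)
    = 0.63488 × 0.55237 = 0.3507 m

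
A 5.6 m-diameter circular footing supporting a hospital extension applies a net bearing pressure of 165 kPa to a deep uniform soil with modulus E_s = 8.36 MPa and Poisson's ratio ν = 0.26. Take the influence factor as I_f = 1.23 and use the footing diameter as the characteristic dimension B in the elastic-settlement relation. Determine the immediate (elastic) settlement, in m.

S_e ≈ 0.127 m

Immediate (elastic) settlement: S_e = q·B·(1−ν²)/E_s · I_f.
E_s = 8.36 MPa = 8360 kPa.
S_e = 165 × 5.6 × (1 − 0.26²) / 8360 × 1.23
    = 165 × 5.6 × 0.9324 / 8360 × 1.23
    = 0.1268 m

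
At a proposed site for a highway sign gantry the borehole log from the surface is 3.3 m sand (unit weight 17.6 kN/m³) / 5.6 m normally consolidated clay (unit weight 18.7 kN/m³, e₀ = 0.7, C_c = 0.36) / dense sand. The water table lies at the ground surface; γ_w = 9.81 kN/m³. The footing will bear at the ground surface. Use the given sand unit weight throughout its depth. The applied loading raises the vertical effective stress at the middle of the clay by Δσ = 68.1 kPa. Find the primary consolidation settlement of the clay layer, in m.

Mid-depth of clay below the ground surface: z = 3.3 + 5.6/2 = 6.1 m.
Total vertical stress at mid-clay: σ_v = 17.6×3.3 + 18.7×2.8 = 110.44 kPa.
Pore pressure: u = 9.81×(6.1 − 0) = 59.841 kPa.
Initial effective stress: σ'_0 = σ_v − u = 110.44 − 59.841 = 50.599 kPa.
Final effective stress: σ'_f = σ'_0 + Δσ = 50.599 + 68.1 = 118.7 kPa.
Normally consolidated clay, so the full stress increment lies on the virgin compression line:
S_c = C_c·H/(1+e₀)·log₁₀(σ'_f/σ'_0) = 0.36×5.6/(1+0.7)×log₁₀(118.7/50.599)
    = 1.1859 × 0.37031 = 0.4392 m

S_c ≈ 0.439 m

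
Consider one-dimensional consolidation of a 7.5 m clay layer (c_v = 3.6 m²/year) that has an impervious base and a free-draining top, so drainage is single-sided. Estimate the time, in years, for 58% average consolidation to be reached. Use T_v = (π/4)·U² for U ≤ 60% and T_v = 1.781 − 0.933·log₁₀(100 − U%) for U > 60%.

t ≈ 4.13 years

Drainage path length: H_d = H = 7.5 m (single drainage).
U ≤ 60%: T_v = (π/4)·U² = (π/4)×0.58² = 0.26421.
t = T_v·H_d²/c_v = 0.26421×7.5²/3.6 = 4.128 years.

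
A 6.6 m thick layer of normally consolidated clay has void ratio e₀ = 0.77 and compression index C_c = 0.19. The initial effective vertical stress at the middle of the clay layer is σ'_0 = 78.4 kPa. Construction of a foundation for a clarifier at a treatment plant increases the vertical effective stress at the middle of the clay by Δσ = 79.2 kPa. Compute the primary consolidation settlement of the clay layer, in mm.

Final effective stress: σ'_f = σ'_0 + Δσ = 78.4 + 79.2 = 157.6 kPa.
Normally consolidated clay, so the full stress increment lies on the virgin compression line:
S_c = C_c·H/(1+e₀)·log₁₀(σ'_f/σ'_0) = 0.19×6.6/(1+0.77)×log₁₀(157.6/78.4)
    = 0.70847 × 0.30324 = 0.2148 m

S_c ≈ 215 mm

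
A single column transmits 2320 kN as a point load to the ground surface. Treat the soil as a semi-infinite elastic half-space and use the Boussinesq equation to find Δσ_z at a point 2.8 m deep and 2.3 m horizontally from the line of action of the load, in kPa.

Δσ_z ≈ 38.9 kPa

Boussinesq vertical stress below a point load on an elastic half-space:
Δσ_z = 3P/(2πz²) · [1 + (r/z)²]^(−5/2)
r/z = 2.3/2.8 = 0.82143; [1+(r/z)²]^(−5/2) = 0.2755.
Δσ_z = 3×2320/(2π×2.8²) × 0.2755 = 141.29 × 0.2755 = 38.93 kPa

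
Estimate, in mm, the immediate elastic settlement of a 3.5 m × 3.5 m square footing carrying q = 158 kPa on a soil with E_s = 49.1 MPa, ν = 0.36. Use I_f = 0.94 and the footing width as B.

Immediate (elastic) settlement: S_e = q·B·(1−ν²)/E_s · I_f.
E_s = 49.1 MPa = 49100 kPa.
S_e = 158 × 3.5 × (1 − 0.36²) / 49100 × 0.94
    = 158 × 3.5 × 0.8704 / 49100 × 0.94
    = 0.009215 m = 9.215 mm

S_e ≈ 9.21 mm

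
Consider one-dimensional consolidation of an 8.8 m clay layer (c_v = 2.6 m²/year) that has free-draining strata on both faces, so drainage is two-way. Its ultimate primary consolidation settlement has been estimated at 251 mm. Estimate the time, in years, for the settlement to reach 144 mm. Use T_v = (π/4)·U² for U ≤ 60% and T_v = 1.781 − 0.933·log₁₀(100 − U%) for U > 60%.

t ≈ 1.92 years

Drainage path length: H_d = H/2 = 4.4 m (double drainage).
U = S(t)/S_ult = 144/251 = 0.5737.
U ≤ 60%: T_v = (π/4)·U² = (π/4)×0.57371² = 0.2585.
t = T_v·H_d²/c_v = 0.2585×4.4²/2.6 = 1.925 years.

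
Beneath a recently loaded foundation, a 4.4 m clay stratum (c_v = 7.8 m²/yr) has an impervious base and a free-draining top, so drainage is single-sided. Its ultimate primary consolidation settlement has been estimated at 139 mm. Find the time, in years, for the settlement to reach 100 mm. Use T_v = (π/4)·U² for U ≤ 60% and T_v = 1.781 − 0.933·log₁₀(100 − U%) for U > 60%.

t ≈ 1.07 years

Drainage path length: H_d = H = 4.4 m (single drainage).
U = S(t)/S_ult = 100/139 = 0.7194.
U > 60%: T_v = 1.781 − 0.933·log₁₀(100 − 71.942) = 0.42997.
t = T_v·H_d²/c_v = 0.42997×4.4²/7.8 = 1.067 years.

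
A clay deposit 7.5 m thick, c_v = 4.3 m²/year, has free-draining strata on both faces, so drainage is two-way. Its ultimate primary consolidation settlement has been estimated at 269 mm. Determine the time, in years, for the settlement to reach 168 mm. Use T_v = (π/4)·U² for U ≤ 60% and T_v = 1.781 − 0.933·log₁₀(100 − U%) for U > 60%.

t ≈ 1.02 years

Drainage path length: H_d = H/2 = 3.75 m (double drainage).
U = S(t)/S_ult = 168/269 = 0.6245.
U > 60%: T_v = 1.781 − 0.933·log₁₀(100 − 62.454) = 0.31193.
t = T_v·H_d²/c_v = 0.31193×3.75²/4.3 = 1.02 years.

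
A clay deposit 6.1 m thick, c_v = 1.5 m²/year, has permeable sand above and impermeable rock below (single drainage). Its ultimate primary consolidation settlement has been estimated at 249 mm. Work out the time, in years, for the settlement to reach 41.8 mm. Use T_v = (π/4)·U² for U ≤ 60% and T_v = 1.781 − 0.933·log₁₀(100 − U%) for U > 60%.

Drainage path length: H_d = H = 6.1 m (single drainage).
U = S(t)/S_ult = 41.8/249 = 0.1679.
U ≤ 60%: T_v = (π/4)·U² = (π/4)×0.16787² = 0.022133.
t = T_v·H_d²/c_v = 0.022133×6.1²/1.5 = 0.549 years.

t ≈ 0.549 years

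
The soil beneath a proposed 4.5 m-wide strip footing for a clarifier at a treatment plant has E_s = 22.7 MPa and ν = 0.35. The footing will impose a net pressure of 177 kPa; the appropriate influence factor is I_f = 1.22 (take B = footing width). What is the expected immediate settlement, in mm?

S_e ≈ 37.6 mm

Immediate (elastic) settlement: S_e = q·B·(1−ν²)/E_s · I_f.
E_s = 22.7 MPa = 22700 kPa.
S_e = 177 × 4.5 × (1 − 0.35²) / 22700 × 1.22
    = 177 × 4.5 × 0.8775 / 22700 × 1.22
    = 0.03756 m = 37.56 mm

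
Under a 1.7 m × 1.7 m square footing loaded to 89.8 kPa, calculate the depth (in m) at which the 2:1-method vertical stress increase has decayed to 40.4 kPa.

z ≈ 0.835 m

2:1 spreading — at depth z the loaded area has grown by z in each plan dimension:
qB²/(B+z)² = Δσ_z ⇒ z = B(√(q/Δσ_z) − 1) = 1.7×(√(89.8/40.4) − 1) = 0.8345 m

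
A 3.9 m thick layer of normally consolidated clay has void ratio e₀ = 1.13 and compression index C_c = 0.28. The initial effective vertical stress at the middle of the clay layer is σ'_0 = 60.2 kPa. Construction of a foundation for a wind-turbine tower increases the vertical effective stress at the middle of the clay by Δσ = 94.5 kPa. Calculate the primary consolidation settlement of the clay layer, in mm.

Final effective stress: σ'_f = σ'_0 + Δσ = 60.2 + 94.5 = 154.7 kPa.
Normally consolidated clay, so the full stress increment lies on the virgin compression line:
S_c = C_c·H/(1+e₀)·log₁₀(σ'_f/σ'_0) = 0.28×3.9/(1+1.13)×log₁₀(154.7/60.2)
    = 0.51268 × 0.40989 = 0.2101 m

S_c ≈ 210 mm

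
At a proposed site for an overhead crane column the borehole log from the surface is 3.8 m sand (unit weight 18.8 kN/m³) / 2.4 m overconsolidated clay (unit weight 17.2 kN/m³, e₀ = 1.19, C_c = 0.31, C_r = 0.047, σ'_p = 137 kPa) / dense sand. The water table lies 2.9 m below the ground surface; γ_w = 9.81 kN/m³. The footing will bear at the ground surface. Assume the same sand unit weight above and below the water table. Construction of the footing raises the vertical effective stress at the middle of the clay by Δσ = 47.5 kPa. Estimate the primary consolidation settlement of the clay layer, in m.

S_c ≈ 0.0114 m

Mid-depth of clay below the ground surface: z = 3.8 + 2.4/2 = 5 m.
Total vertical stress at mid-clay: σ_v = 18.8×3.8 + 17.2×1.2 = 92.08 kPa.
Pore pressure: u = 9.81×(5 − 2.9) = 20.601 kPa.
Initial effective stress: σ'_0 = σ_v − u = 92.08 − 20.601 = 71.479 kPa.
Final effective stress: σ'_f = 71.479 + 47.5 = 118.98 kPa.
σ'_f = 118.98 ≤ σ'_p = 137 kPa, so the clay remains overconsolidated and only the recompression index applies:
S_c = C_r·H/(1+e₀)·log₁₀(σ'_f/σ'_0) = 0.047×2.4/2.19×log₁₀(118.98/71.479)
    = 0.051507 × 0.2213 = 0.0114 m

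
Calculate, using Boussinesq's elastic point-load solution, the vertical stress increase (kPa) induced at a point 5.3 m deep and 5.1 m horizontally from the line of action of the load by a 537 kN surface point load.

Boussinesq vertical stress below a point load on an elastic half-space:
Δσ_z = 3P/(2πz²) · [1 + (r/z)²]^(−5/2)
r/z = 5.1/5.3 = 0.96226; [1+(r/z)²]^(−5/2) = 0.19426.
Δσ_z = 3×537/(2π×5.3²) × 0.19426 = 9.1278 × 0.19426 = 1.773 kPa

Δσ_z ≈ 1.77 kPa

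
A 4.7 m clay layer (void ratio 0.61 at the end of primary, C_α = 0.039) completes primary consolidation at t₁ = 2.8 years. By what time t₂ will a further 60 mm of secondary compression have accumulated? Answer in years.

t₂ ≈ 9.42 years

S_s = C_α·H/(1+e_p)·log₁₀(t₂/t₁) ⇒ log₁₀(t₂/t₁) = S_s·(1+e_p)/(C_α·H).
log₁₀(t₂/t₁) = 0.06 × (1+0.61) / (0.039×4.7) = 0.527
t₂ = t₁ × 10^0.527 = 2.8 × 3.365 = 9.422 years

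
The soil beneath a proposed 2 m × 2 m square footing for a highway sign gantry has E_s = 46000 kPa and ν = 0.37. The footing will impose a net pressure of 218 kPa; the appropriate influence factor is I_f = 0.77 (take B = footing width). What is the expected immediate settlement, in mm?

S_e ≈ 6.3 mm

Immediate (elastic) settlement: S_e = q·B·(1−ν²)/E_s · I_f.
S_e = 218 × 2 × (1 − 0.37²) / 46000 × 0.77
    = 218 × 2 × 0.8631 / 46000 × 0.77
    = 0.006299 m = 6.299 mm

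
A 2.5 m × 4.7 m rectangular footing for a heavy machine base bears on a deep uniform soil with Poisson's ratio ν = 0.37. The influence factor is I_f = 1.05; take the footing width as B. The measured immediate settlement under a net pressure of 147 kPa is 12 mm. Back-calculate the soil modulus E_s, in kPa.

S_e = q·B·(1−ν²)/E_s · I_f  ⇒  E_s = q·B·(1−ν²)·I_f / S_e.
E_s = 147 × 2.5 × 0.8631 × 1.05 / 0.012 = 27750 kPa

E_s ≈ 27800 kPa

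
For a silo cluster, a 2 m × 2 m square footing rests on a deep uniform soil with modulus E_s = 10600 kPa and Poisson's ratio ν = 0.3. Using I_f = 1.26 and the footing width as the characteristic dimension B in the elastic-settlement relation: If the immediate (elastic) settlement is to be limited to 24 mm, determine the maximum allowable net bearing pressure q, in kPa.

S_e = q·B·(1−ν²)/E_s · I_f  ⇒  q = S_e·E_s / (B·(1−ν²)·I_f).
q = 0.024 × 10600 / (2 × 0.91 × 1.26) = 110.9 kPa

q ≈ 111 kPa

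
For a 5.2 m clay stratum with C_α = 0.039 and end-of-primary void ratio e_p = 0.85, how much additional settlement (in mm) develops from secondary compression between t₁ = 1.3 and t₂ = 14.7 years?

S_s ≈ 115 mm

Secondary compression: S_s = C_α·H/(1+e_p)·log₁₀(t₂/t₁)
S_s = 0.039×5.2/(1+0.85)×log₁₀(14.7/1.3)
    = 0.1096 × 1.053 = 0.1155 m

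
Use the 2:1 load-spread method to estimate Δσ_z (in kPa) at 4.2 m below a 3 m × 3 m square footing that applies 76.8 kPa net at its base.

By the 2:1 method the load spreads at 1 horizontal : 2 vertical, so at depth z the loaded area has grown by z in each plan dimension:
Δσ = qBL/((B+z)(L+z)) = 76.8×3×3/((3+4.2)(3+4.2)) = 13.333 kPa

Δσ_z ≈ 13.3 kPa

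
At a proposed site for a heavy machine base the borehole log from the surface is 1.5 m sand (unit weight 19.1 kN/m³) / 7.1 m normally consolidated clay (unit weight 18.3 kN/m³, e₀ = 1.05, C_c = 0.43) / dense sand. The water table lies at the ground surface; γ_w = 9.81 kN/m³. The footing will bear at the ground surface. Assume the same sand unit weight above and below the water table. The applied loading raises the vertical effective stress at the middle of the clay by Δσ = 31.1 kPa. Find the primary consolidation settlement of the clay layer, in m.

Mid-depth of clay below the ground surface: z = 1.5 + 7.1/2 = 5.05 m.
Total vertical stress at mid-clay: σ_v = 19.1×1.5 + 18.3×3.55 = 93.615 kPa.
Pore pressure: u = 9.81×(5.05 − 0) = 49.541 kPa.
Initial effective stress: σ'_0 = σ_v − u = 93.615 − 49.541 = 44.074 kPa.
Final effective stress: σ'_f = σ'_0 + Δσ = 44.074 + 31.1 = 75.174 kPa.
Normally consolidated clay, so the full stress increment lies on the virgin compression line:
S_c = C_c·H/(1+e₀)·log₁₀(σ'_f/σ'_0) = 0.43×7.1/(1+1.05)×log₁₀(75.174/44.074)
    = 1.4893 × 0.23189 = 0.3454 m

S_c ≈ 0.345 m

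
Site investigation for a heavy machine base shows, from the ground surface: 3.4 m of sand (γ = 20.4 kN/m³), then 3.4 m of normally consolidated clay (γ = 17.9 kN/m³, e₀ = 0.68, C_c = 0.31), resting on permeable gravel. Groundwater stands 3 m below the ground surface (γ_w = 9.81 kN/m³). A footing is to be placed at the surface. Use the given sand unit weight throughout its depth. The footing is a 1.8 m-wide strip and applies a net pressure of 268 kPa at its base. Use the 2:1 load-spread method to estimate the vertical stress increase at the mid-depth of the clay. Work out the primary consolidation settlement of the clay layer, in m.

S_c ≈ 0.172 m

Mid-depth of clay below the ground surface: z = 3.4 + 3.4/2 = 5.1 m.
Total vertical stress at mid-clay: σ_v = 20.4×3.4 + 17.9×1.7 = 99.79 kPa.
Pore pressure: u = 9.81×(5.1 − 3) = 20.601 kPa.
Initial effective stress: σ'_0 = σ_v − u = 99.79 − 20.601 = 79.189 kPa.
Stress increase at mid-clay by the 2:1 spreading method:
Δσ = qB/(B+z) = 268×1.8/(1.8+5.1) = 69.913 kPa
Final effective stress: σ'_f = σ'_0 + Δσ = 79.189 + 69.913 = 149.1 kPa.
Normally consolidated clay, so the full stress increment lies on the virgin compression line:
S_c = C_c·H/(1+e₀)·log₁₀(σ'_f/σ'_0) = 0.31×3.4/(1+0.68)×log₁₀(149.1/79.189)
    = 0.62738 × 0.27481 = 0.1724 m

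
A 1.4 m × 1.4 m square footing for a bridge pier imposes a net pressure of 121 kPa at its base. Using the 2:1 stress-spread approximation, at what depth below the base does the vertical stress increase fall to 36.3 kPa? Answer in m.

z ≈ 1.16 m

2:1 spreading — at depth z the loaded area has grown by z in each plan dimension:
qB²/(B+z)² = Δσ_z ⇒ z = B(√(q/Δσ_z) − 1) = 1.4×(√(121/36.3) − 1) = 1.156 m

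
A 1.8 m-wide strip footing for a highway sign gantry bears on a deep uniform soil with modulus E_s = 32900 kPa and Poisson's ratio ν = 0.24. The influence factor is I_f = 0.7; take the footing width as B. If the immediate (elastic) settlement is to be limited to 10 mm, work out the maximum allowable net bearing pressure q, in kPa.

q ≈ 277 kPa

S_e = q·B·(1−ν²)/E_s · I_f  ⇒  q = S_e·E_s / (B·(1−ν²)·I_f).
q = 0.01 × 32900 / (1.8 × 0.9424 × 0.7) = 277.1 kPa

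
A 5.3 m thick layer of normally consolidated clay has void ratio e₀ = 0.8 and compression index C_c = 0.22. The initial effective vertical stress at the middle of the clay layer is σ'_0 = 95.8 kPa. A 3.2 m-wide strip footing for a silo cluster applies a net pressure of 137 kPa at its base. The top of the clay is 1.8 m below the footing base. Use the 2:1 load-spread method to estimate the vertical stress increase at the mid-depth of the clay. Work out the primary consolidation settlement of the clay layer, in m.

Mid-depth of clay below the footing base: z = 1.8 + 5.3/2 = 4.45 m.
Stress increase at mid-clay by the 2:1 spreading method:
Δσ = qB/(B+z) = 137×3.2/(3.2+4.45) = 57.307 kPa
Final effective stress: σ'_f = σ'_0 + Δσ = 95.8 + 57.307 = 153.11 kPa.
Normally consolidated clay, so the full stress increment lies on the virgin compression line:
S_c = C_c·H/(1+e₀)·log₁₀(σ'_f/σ'_0) = 0.22×5.3/(1+0.8)×log₁₀(153.11/95.8)
    = 0.64778 × 0.20364 = 0.1319 m

S_c ≈ 0.132 m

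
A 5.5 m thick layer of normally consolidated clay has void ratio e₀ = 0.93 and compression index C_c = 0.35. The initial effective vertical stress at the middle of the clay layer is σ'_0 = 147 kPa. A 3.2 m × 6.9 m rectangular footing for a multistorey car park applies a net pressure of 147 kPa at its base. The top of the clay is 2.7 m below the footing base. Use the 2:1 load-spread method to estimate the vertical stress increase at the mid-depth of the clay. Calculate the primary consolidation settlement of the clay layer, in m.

S_c ≈ 0.0814 m

Mid-depth of clay below the footing base: z = 2.7 + 5.5/2 = 5.45 m.
Stress increase at mid-clay by the 2:1 spreading method:
Δσ = qBL/((B+z)(L+z)) = 147×3.2×6.9/((3.2+5.45)(6.9+5.45)) = 30.383 kPa
Final effective stress: σ'_f = σ'_0 + Δσ = 147 + 30.383 = 177.38 kPa.
Normally consolidated clay, so the full stress increment lies on the virgin compression line:
S_c = C_c·H/(1+e₀)·log₁₀(σ'_f/σ'_0) = 0.35×5.5/(1+0.93)×log₁₀(177.38/147)
    = 0.99741 × 0.081587 = 0.08138 m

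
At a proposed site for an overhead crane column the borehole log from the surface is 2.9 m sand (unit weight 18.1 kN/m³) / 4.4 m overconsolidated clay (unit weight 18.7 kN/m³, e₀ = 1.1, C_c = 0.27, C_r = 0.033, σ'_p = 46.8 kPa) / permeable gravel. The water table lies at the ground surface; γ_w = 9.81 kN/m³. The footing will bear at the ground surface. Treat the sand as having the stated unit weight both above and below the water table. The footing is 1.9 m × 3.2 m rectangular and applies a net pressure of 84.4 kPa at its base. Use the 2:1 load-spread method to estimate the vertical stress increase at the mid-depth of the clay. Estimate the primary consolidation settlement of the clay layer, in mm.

Mid-depth of clay below the ground surface: z = 2.9 + 4.4/2 = 5.1 m.
Total vertical stress at mid-clay: σ_v = 18.1×2.9 + 18.7×2.2 = 93.63 kPa.
Pore pressure: u = 9.81×(5.1 − 0) = 50.031 kPa.
Initial effective stress: σ'_0 = σ_v − u = 93.63 − 50.031 = 43.599 kPa.
Stress increase at mid-clay by the 2:1 spreading method:
Δσ = qBL/((B+z)(L+z)) = 84.4×1.9×3.2/((1.9+5.1)(3.2+5.1)) = 8.8322 kPa
Final effective stress: σ'_f = 43.599 + 8.8322 = 52.431 kPa.
σ'_f = 52.431 > σ'_p = 46.8 kPa, so the stress path crosses the preconsolidation pressure — recompression up to σ'_p, then virgin compression beyond:
S_c = H/(1+e₀)·[C_r·log₁₀(σ'_p/σ'_0) + C_c·log₁₀(σ'_f/σ'_p)]
    = 4.4/2.1 × [0.033×log₁₀(46.8/43.599) + 0.27×log₁₀(52.431/46.8)]
    = 2.0952 × [0.0010154 + 0.013322] = 0.03004 m

S_c ≈ 30 mm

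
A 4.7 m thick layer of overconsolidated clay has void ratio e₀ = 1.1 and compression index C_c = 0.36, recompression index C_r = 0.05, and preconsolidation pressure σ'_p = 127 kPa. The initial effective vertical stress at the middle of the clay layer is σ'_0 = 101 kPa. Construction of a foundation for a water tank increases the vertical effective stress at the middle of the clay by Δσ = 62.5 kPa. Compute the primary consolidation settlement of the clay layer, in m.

Final effective stress: σ'_f = 101 + 62.5 = 163.5 kPa.
σ'_f = 163.5 > σ'_p = 127 kPa, so the stress path crosses the preconsolidation pressure — recompression up to σ'_p, then virgin compression beyond:
S_c = H/(1+e₀)·[C_r·log₁₀(σ'_p/σ'_0) + C_c·log₁₀(σ'_f/σ'_p)]
    = 4.7/2.1 × [0.05×log₁₀(127/101) + 0.36×log₁₀(163.5/127)]
    = 2.2381 × [0.0049741 + 0.039497] = 0.09953 m

S_c ≈ 0.0995 m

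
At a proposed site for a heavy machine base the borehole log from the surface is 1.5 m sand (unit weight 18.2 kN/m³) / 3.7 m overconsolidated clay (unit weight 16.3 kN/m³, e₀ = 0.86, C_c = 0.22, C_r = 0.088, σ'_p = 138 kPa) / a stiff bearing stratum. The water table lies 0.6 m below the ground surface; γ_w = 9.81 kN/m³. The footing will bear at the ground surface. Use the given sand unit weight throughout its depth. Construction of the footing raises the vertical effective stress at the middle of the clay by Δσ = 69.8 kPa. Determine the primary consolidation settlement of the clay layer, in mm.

Mid-depth of clay below the ground surface: z = 1.5 + 3.7/2 = 3.35 m.
Total vertical stress at mid-clay: σ_v = 18.2×1.5 + 16.3×1.85 = 57.455 kPa.
Pore pressure: u = 9.81×(3.35 − 0.6) = 26.978 kPa.
Initial effective stress: σ'_0 = σ_v − u = 57.455 − 26.978 = 30.477 kPa.
Final effective stress: σ'_f = 30.477 + 69.8 = 100.28 kPa.
σ'_f = 100.28 ≤ σ'_p = 138 kPa, so the clay remains overconsolidated and only the recompression index applies:
S_c = C_r·H/(1+e₀)·log₁₀(σ'_f/σ'_0) = 0.088×3.7/1.86×log₁₀(100.28/30.477)
    = 0.17505 × 0.51724 = 0.09054 m

S_c ≈ 90.5 mm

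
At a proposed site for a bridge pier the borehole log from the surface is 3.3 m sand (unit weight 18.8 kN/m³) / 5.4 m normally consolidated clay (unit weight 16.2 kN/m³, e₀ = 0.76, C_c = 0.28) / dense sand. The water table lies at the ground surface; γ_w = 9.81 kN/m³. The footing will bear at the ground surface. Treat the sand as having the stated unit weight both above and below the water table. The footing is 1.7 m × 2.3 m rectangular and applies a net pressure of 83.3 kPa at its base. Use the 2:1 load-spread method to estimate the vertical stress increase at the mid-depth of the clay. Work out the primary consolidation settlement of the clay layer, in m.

S_c ≈ 0.0385 m

Mid-depth of clay below the ground surface: z = 3.3 + 5.4/2 = 6 m.
Total vertical stress at mid-clay: σ_v = 18.8×3.3 + 16.2×2.7 = 105.78 kPa.
Pore pressure: u = 9.81×(6 − 0) = 58.86 kPa.
Initial effective stress: σ'_0 = σ_v − u = 105.78 − 58.86 = 46.92 kPa.
Stress increase at mid-clay by the 2:1 spreading method:
Δσ = qBL/((B+z)(L+z)) = 83.3×1.7×2.3/((1.7+6)(2.3+6)) = 5.0963 kPa
Final effective stress: σ'_f = σ'_0 + Δσ = 46.92 + 5.0963 = 52.016 kPa.
Normally consolidated clay, so the full stress increment lies on the virgin compression line:
S_c = C_c·H/(1+e₀)·log₁₀(σ'_f/σ'_0) = 0.28×5.4/(1+0.76)×log₁₀(52.016/46.92)
    = 0.85909 × 0.044779 = 0.03847 m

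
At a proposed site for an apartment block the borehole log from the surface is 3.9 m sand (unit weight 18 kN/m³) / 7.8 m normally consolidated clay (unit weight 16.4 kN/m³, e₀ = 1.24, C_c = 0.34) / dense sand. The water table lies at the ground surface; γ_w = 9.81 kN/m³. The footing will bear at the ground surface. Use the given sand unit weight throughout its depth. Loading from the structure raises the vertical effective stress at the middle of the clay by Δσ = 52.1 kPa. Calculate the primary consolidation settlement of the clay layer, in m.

S_c ≈ 0.331 m

Mid-depth of clay below the ground surface: z = 3.9 + 7.8/2 = 7.8 m.
Total vertical stress at mid-clay: σ_v = 18×3.9 + 16.4×3.9 = 134.16 kPa.
Pore pressure: u = 9.81×(7.8 − 0) = 76.518 kPa.
Initial effective stress: σ'_0 = σ_v − u = 134.16 − 76.518 = 57.642 kPa.
Final effective stress: σ'_f = σ'_0 + Δσ = 57.642 + 52.1 = 109.74 kPa.
Normally consolidated clay, so the full stress increment lies on the virgin compression line:
S_c = C_c·H/(1+e₀)·log₁₀(σ'_f/σ'_0) = 0.34×7.8/(1+1.24)×log₁₀(109.74/57.642)
    = 1.1839 × 0.27963 = 0.3311 m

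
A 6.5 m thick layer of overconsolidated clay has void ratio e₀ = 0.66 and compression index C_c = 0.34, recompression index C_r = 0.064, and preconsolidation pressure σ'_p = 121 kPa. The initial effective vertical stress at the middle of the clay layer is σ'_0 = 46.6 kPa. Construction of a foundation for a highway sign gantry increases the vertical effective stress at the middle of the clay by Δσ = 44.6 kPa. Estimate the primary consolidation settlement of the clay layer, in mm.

Final effective stress: σ'_f = 46.6 + 44.6 = 91.2 kPa.
σ'_f = 91.2 ≤ σ'_p = 121 kPa, so the clay remains overconsolidated and only the recompression index applies:
S_c = C_r·H/(1+e₀)·log₁₀(σ'_f/σ'_0) = 0.064×6.5/1.66×log₁₀(91.2/46.6)
    = 0.2506 × 0.29161 = 0.07308 m

S_c ≈ 73.1 mm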